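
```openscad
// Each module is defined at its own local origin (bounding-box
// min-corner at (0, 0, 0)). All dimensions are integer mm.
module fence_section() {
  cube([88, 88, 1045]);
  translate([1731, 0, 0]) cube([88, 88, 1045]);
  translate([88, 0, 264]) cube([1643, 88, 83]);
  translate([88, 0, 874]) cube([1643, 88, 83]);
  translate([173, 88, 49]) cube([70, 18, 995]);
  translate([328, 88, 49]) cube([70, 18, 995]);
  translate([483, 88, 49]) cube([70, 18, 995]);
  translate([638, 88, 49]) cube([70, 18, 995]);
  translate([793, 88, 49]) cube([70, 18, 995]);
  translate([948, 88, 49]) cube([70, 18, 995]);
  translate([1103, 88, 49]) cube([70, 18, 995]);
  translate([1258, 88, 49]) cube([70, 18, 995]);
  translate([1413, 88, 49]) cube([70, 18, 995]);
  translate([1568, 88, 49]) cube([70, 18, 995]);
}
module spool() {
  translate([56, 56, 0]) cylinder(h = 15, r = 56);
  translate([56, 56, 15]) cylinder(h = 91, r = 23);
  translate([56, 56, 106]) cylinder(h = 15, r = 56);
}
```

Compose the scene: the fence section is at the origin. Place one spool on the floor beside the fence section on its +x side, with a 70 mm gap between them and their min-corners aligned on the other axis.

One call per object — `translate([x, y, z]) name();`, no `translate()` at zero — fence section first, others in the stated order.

fence_section();
translate([1889, 0, 0]) spool();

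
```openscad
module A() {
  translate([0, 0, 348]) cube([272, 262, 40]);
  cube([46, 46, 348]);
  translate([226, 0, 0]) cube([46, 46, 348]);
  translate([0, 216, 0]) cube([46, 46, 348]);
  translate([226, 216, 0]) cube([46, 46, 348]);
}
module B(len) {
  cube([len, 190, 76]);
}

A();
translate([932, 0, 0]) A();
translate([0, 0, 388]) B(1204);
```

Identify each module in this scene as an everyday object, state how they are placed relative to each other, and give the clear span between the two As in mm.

A is a stool. B is a beam. A beam spans the tops of two stools. The clear span between the two stools is 660 mm.

Second stool starts at x = 932; first ends at x = 272; clear span = 932 − 272 = 660 mm.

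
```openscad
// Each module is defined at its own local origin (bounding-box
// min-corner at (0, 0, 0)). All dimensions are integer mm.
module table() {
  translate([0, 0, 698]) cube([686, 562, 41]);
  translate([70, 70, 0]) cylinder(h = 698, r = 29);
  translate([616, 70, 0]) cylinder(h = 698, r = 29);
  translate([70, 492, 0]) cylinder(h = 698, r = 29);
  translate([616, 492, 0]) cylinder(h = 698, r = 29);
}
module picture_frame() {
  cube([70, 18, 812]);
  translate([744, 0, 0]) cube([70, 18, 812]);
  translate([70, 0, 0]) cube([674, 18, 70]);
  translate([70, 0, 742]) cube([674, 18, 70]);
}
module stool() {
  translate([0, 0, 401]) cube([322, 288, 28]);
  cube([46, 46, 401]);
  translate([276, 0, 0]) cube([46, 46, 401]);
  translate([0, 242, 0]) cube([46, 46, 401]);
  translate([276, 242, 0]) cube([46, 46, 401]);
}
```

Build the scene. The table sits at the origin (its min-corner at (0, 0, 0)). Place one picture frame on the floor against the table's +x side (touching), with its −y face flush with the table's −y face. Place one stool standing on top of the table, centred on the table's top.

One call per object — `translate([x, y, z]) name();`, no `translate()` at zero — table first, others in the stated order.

table();
translate([686, 0, 0]) picture_frame();
translate([182, 137, 739]) stool();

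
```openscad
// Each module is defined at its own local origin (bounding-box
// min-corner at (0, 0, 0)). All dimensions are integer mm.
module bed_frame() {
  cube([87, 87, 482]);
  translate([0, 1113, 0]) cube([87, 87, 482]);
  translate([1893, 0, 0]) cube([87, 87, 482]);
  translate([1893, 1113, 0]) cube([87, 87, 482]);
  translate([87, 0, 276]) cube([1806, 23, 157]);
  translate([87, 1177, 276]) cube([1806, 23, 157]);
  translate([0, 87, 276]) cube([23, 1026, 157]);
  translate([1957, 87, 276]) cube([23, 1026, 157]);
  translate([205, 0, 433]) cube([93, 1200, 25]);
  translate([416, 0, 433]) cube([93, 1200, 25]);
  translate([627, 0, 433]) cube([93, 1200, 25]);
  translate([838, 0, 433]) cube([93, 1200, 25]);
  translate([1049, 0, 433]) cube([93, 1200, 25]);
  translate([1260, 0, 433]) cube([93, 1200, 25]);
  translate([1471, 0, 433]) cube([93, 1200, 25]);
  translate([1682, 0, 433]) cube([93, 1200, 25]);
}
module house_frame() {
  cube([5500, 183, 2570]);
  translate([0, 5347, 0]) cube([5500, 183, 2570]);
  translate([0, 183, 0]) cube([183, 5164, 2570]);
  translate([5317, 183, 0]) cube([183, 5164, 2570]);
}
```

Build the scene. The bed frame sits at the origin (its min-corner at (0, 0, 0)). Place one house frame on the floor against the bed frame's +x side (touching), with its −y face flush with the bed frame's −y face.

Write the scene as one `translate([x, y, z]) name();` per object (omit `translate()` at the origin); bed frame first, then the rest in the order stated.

bed_frame();
translate([1980, 0, 0]) house_frame();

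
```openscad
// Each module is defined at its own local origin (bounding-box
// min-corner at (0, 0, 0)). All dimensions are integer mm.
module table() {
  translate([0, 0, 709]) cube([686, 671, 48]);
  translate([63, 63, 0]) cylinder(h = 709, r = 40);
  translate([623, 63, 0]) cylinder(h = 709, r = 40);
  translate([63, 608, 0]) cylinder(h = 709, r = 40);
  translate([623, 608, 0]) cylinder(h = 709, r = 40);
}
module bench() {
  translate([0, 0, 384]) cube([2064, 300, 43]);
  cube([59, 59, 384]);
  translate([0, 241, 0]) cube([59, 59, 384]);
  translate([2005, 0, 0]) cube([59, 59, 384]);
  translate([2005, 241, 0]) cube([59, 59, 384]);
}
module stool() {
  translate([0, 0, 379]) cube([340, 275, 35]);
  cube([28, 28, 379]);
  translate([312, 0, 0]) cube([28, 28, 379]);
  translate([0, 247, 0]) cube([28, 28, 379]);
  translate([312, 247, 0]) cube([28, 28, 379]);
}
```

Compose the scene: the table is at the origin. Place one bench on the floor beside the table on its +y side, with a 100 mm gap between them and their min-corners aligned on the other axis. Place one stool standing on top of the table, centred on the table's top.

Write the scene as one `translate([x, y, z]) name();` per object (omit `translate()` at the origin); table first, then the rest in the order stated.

table();
translate([0, 771, 0]) bench();
translate([173, 198, 757]) stool();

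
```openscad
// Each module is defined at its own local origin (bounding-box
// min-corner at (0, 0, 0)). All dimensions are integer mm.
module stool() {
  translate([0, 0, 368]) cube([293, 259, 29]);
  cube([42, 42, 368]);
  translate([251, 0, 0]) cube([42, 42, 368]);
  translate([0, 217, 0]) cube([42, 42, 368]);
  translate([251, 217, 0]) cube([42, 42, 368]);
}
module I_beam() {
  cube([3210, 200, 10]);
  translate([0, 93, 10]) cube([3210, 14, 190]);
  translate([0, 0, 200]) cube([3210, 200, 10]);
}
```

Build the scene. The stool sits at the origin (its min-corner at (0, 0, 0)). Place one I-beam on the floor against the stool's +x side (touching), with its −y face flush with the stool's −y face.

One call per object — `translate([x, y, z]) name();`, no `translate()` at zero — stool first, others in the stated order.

stool();
translate([293, 0, 0]) I_beam();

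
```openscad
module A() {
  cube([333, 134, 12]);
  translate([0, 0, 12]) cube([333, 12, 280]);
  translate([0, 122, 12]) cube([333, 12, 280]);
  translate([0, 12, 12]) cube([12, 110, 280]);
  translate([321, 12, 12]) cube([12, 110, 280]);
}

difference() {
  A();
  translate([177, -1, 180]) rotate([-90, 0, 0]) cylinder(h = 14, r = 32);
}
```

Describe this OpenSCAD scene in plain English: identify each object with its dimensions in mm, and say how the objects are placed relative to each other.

A is an open-topped rectangular box: outside dimensions 333×134×292 mm, with a uniform wall and base thickness of 12 mm. The base is a full 333×134 slab on the floor; four walls sit on top of the base. The front and back walls (the −y and +y sides) span the full width; the two side walls fit between them.

The open box has a circular hole of radius 32 mm through its front wall, centred at (x = 177, z = 180).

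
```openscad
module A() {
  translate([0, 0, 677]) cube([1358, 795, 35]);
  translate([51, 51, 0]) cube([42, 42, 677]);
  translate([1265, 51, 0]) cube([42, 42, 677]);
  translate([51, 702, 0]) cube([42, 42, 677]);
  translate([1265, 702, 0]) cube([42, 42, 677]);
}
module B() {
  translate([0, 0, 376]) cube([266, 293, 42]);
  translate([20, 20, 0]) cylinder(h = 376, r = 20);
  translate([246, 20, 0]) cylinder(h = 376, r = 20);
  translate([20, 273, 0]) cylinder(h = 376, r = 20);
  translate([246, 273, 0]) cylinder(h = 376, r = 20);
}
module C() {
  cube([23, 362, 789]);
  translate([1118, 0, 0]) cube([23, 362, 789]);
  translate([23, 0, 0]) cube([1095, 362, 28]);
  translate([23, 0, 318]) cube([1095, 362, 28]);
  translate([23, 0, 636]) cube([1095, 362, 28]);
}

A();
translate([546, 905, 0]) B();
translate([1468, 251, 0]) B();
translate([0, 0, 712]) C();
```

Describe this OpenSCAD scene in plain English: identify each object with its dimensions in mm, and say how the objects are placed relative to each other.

A is a rectangular dining table. The top is 1358×795×35 mm with its upper surface at z = 712 mm. It stands on four 42×42 mm square legs, each inset 51 mm from the nearest pair of top edges, running from the floor to the underside of the top.

B is a four-legged stool. The seat is a 266×293×42 mm slab whose top surface is at z = 418 mm; four round legs, each 40 mm in diameter, run from the floor (z = 0) to the underside of the seat, each leg's axis is inset half a diameter from the nearest pair of seat edges (so the leg's bounding box is flush with the corner).

C is a bookshelf 1141 mm wide overall, 362 mm deep and 789 mm tall. The two sides are 23 mm thick vertical panels. 3 horizontal shelves of 28 mm thickness span between the inner faces of the sides; the lowest shelf sits on the floor and shelves are stacked with a clear vertical gap of 290 mm between each pair.

Two stools sit around the table at the +y, +x sides. The bookshelf is on top of the table.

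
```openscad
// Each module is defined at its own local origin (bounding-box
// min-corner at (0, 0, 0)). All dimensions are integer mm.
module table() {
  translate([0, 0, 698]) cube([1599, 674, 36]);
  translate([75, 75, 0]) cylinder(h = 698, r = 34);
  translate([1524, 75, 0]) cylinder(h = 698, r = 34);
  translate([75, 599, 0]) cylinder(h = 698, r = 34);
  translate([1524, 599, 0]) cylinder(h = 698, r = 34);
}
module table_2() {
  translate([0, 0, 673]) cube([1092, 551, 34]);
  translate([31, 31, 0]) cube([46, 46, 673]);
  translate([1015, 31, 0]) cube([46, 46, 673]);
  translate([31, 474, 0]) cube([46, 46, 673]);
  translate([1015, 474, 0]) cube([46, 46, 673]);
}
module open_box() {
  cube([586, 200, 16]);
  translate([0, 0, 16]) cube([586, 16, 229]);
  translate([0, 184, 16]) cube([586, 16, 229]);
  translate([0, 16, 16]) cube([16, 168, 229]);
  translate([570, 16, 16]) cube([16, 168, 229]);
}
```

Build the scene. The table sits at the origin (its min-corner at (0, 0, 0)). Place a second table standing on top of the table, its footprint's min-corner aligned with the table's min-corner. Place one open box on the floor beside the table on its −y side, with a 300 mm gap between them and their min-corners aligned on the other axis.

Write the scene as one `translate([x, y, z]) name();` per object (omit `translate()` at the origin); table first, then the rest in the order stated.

table();
translate([0, 0, 734]) table_2();
translate([0, -500, 0]) open_box();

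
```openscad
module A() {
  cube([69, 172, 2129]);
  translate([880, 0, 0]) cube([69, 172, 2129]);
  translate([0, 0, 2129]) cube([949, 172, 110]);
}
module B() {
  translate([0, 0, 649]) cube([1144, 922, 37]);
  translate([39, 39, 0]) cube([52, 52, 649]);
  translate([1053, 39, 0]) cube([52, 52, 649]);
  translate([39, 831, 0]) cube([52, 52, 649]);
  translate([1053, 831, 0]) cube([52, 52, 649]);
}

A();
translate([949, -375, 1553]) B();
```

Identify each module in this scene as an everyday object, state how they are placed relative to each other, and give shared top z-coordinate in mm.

Both tops at z = 2239 mm.

A is a door frame. B is a table. The table is beside the door frame with their tops flush at z = 2239. The shared top z-coordinate is 2239 mm.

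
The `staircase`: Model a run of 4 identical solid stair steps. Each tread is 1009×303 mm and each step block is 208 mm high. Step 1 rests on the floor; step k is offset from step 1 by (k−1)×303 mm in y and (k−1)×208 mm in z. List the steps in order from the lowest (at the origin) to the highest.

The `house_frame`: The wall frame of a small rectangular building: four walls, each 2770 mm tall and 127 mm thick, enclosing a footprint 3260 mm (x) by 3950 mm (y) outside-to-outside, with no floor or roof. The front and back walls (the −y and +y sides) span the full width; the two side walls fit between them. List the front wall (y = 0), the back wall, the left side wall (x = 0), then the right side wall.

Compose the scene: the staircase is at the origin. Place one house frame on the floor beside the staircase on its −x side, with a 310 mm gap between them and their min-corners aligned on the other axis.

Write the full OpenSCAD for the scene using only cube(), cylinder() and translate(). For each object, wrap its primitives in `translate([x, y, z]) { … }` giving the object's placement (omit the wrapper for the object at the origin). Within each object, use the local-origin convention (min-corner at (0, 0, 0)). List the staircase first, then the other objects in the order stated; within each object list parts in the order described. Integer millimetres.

cube([1009, 303, 208]);
translate([0, 303, 208]) cube([1009, 303, 208]);
translate([0, 606, 416]) cube([1009, 303, 208]);
translate([0, 909, 624]) cube([1009, 303, 208]);
translate([-3570, 0, 0]) {
  cube([3260, 127, 2770]);
  translate([0, 3823, 0]) cube([3260, 127, 2770]);
  translate([0, 127, 0]) cube([127, 3696, 2770]);
  translate([3133, 127, 0]) cube([127, 3696, 2770]);
}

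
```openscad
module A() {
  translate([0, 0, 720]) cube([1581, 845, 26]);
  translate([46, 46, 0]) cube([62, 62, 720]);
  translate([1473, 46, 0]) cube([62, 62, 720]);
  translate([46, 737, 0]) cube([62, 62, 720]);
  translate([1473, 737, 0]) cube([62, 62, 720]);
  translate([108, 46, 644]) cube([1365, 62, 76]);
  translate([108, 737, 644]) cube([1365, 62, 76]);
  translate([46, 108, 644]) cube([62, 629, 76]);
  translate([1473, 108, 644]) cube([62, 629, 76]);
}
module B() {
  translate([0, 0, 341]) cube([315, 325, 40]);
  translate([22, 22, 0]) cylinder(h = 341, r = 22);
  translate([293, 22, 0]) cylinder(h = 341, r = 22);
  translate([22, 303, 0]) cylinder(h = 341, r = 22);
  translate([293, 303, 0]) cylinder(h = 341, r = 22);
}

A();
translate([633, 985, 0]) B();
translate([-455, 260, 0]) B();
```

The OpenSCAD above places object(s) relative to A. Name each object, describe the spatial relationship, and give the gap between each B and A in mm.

A is a table. B is a stool. Two stools sit around the table at the +y, −x sides. The gap between each stool and the table is 140 mm.

Each stool's nearest face is 140 mm from the table's bounding box.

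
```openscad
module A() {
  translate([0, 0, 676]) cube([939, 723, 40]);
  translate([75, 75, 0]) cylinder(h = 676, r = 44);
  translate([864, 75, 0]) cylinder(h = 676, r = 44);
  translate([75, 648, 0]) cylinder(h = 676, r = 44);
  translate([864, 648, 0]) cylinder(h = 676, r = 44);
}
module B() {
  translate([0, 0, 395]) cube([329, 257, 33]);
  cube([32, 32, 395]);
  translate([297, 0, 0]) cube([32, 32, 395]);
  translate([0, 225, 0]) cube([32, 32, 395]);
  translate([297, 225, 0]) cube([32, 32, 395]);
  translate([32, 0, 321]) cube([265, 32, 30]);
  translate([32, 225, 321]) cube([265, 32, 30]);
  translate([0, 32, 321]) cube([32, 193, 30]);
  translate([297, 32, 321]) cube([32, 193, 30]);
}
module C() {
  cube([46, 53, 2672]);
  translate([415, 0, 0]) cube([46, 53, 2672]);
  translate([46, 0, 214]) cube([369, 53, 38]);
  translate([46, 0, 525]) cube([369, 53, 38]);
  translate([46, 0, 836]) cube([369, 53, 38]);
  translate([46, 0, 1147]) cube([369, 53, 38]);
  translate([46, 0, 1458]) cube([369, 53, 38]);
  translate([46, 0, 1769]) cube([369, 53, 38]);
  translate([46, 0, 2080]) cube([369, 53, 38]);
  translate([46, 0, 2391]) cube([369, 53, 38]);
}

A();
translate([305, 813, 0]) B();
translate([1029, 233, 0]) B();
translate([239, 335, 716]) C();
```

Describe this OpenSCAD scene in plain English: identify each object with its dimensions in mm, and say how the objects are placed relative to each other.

A is a table with a 939×723 mm rectangular top, 40 mm thick, top surface at z = 716 mm, supported by four round legs of 88 mm diameter, each leg's bounding box inset 31 mm from the nearest pair of top edges, running from the floor.

B is a four-legged stool. The seat is 329×257 mm, 33 mm thick, top at z = 428 mm. It stands on four square legs, each 32×32 mm in cross-section, from z = 0 to the seat underside, each flush with a corner of the seat. Four stretchers, 32 mm wide and 30 mm tall, connect adjacent legs with their undersides at z = 321 mm, each running between the inner faces of the legs it joins and aligned with the legs' outer faces on the other axis.

C is a wooden ladder with two side rails of 46×53 mm section and 2672 mm height, set 461 mm apart overall. Between them run 8 rectangular rungs (53 mm deep, 38 mm thick), front faces flush with the rails' −y face. The bottom of the first rung is 214 mm above the floor and each subsequent rung is 311 mm higher than the one below.

Two stools sit around the table at the +y, +x sides. The ladder is on top of the table, centred.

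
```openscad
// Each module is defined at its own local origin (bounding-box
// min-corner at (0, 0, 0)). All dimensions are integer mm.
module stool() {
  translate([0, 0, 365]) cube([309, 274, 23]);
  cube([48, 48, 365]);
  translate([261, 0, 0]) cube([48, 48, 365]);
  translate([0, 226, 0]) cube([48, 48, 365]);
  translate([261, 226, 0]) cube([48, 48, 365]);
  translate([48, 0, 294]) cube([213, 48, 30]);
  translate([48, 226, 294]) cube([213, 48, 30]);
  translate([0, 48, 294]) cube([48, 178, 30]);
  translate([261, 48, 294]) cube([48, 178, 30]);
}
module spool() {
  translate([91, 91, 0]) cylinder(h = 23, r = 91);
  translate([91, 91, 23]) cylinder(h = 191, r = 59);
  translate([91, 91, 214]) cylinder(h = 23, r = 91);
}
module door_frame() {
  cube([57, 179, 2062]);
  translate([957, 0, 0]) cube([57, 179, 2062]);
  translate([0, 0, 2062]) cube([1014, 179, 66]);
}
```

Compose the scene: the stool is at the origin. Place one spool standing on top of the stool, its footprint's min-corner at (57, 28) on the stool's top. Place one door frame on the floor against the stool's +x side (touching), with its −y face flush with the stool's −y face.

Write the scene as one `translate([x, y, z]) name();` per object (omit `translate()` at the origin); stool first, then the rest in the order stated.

stool();
translate([57, 28, 388]) spool();
translate([309, 0, 0]) door_frame();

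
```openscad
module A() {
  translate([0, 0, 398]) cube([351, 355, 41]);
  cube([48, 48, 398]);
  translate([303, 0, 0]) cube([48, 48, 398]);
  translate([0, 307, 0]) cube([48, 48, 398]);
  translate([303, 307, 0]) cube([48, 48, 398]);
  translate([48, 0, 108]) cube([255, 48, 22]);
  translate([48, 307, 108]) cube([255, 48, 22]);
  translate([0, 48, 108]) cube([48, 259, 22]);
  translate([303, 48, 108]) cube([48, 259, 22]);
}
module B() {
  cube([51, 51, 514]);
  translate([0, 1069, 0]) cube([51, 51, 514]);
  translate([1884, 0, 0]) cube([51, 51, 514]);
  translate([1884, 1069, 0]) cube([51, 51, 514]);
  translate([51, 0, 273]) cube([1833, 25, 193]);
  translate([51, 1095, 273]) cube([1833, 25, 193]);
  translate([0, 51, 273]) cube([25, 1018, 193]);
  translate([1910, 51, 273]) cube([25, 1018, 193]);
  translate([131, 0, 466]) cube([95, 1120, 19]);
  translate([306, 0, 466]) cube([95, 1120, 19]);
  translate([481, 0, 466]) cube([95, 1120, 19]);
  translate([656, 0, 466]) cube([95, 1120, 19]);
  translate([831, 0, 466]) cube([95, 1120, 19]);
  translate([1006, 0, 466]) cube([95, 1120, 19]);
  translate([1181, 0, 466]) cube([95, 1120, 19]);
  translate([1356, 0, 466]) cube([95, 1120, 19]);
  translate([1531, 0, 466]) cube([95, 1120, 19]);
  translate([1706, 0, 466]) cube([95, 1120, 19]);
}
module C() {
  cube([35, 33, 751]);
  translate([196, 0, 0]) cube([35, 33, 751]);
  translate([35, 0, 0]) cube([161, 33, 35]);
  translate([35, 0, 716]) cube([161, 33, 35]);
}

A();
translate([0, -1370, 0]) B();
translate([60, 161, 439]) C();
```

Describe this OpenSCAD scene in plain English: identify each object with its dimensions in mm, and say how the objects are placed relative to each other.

A is a four-legged stool. The seat is a 351×355×41 mm slab whose top surface is at z = 439 mm; four square legs, each 48×48 mm in cross-section, run from the floor (z = 0) to the underside of the seat, each flush with a corner of the seat. Four stretchers, 48 mm wide and 22 mm tall, connect adjacent legs with their undersides at z = 108 mm, each running between the inner faces of the legs it joins and aligned with the legs' outer faces on the other axis.

B is a bed frame 1935 mm long (x) by 1120 mm wide (y). Four 51×51 mm corner posts, 514 mm tall, at the corners of the footprint. Four rails of 25 mm thickness and 193 mm height run between adjacent posts with their undersides at z = 273 mm, their outer faces flush with the outside of the frame (the two x-running rails run between the posts' inner faces; the two y-running rails run between the posts' inner faces). 10 slats, each 95 mm wide (x) and 19 mm thick, lie across the top of the two x-running rails, running the full 1120 mm width of the frame in y; the slats are evenly spaced along x between the inner faces of the end posts with equal gaps (rounded down to the nearest mm) at the −x end and between each pair — any rounding remainder accumulates at the +x end.

C is a rectangular picture frame lying in the x–z plane (depth along y). The opening is 161 mm wide (x) by 681 mm tall (z), surrounded by a border 35 mm wide on all four sides. The frame is 33 mm deep and is made of two full-height vertical stiles with two horizontal rails fitted between them.

The bed frame is on the floor beside the stool on its −y side. The picture frame is on top of the stool, centred.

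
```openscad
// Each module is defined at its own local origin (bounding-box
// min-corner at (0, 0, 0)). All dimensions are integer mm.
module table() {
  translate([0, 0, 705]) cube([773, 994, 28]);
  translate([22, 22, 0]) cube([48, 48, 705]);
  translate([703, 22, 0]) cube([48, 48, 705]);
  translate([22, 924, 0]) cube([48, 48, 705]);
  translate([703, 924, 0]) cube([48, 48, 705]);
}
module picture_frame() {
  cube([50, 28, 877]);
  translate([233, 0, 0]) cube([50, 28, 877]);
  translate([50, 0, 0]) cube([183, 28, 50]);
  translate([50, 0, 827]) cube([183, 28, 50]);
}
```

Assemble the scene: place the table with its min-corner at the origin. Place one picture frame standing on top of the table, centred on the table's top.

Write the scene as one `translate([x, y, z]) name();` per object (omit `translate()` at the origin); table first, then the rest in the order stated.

table();
translate([245, 483, 733]) picture_frame();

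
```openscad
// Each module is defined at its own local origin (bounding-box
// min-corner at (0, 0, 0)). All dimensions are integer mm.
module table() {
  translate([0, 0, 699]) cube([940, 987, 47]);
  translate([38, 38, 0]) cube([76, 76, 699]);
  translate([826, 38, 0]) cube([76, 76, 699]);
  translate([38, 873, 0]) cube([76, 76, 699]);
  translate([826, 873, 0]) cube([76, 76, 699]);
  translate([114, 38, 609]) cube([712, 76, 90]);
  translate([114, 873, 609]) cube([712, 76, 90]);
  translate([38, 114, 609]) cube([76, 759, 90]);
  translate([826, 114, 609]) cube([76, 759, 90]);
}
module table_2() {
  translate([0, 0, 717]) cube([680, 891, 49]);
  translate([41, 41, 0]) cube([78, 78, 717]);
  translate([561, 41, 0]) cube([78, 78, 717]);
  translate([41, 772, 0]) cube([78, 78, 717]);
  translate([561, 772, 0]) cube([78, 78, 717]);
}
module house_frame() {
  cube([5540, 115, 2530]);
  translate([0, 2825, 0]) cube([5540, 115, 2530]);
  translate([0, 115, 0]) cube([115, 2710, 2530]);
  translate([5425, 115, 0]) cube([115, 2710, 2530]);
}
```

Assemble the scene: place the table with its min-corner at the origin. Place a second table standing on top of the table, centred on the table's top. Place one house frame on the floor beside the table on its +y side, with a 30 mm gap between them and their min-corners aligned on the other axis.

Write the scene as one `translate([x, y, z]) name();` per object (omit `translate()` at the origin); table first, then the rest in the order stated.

table();
translate([130, 48, 746]) table_2();
translate([0, 1017, 0]) house_frame();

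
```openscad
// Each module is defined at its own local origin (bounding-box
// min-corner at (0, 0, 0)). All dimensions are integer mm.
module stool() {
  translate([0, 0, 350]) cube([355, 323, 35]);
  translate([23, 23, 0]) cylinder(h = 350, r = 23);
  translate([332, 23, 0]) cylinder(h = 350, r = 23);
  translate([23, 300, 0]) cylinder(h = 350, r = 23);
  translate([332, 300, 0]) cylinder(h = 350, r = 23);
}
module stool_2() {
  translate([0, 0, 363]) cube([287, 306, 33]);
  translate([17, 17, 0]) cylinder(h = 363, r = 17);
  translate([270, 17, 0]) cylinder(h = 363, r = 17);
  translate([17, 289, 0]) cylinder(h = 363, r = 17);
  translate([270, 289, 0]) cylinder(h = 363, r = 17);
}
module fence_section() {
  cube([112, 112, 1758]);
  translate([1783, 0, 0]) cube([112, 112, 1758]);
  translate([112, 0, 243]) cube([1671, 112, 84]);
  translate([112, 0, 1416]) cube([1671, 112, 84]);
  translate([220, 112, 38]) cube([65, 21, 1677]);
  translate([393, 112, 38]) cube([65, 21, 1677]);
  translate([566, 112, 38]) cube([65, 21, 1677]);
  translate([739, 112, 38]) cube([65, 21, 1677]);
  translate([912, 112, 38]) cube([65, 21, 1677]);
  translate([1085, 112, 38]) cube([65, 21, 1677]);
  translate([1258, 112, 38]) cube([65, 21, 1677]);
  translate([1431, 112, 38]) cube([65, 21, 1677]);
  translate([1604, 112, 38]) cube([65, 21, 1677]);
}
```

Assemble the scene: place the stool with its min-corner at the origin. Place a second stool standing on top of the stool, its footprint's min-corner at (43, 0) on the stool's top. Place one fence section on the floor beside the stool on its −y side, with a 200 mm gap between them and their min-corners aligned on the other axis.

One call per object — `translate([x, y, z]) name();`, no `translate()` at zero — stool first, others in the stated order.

stool();
translate([43, 0, 385]) stool_2();
translate([0, -333, 0]) fence_section();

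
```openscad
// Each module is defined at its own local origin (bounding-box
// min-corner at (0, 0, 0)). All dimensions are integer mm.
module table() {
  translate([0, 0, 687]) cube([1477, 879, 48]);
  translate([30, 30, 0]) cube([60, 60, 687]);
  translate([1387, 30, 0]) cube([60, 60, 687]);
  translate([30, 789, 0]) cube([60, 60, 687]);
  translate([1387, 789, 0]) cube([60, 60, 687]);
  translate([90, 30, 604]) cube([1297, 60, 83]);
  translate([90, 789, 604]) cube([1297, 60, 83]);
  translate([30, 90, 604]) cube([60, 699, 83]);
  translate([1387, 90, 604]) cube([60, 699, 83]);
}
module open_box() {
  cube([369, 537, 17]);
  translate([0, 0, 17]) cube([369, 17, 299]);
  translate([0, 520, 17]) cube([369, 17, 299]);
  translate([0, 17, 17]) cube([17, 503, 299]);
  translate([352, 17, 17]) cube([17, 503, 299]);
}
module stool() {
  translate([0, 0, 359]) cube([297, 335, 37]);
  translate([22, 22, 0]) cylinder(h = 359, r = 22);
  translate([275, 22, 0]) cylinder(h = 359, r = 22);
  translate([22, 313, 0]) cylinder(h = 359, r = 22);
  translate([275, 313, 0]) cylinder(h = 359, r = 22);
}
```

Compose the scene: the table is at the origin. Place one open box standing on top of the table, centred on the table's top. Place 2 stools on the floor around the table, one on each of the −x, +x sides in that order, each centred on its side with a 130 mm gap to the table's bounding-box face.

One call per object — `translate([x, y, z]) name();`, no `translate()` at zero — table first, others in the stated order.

table();
translate([554, 171, 735]) open_box();
translate([-427, 272, 0]) stool();
translate([1607, 272, 0]) stool();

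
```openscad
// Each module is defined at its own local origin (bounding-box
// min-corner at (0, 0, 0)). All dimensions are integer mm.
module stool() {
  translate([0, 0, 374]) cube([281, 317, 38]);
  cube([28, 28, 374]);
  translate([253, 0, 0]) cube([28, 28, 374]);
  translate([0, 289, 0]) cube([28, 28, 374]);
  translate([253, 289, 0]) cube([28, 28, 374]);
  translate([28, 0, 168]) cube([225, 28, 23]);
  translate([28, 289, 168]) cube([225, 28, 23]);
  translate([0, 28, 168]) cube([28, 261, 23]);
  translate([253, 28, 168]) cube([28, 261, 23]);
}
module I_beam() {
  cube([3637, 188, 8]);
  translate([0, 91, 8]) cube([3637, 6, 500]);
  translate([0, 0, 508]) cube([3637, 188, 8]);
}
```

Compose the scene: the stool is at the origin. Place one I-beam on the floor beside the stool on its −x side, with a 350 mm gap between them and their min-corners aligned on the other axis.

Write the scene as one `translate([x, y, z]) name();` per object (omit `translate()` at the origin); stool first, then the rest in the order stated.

stool();
translate([-3987, 0, 0]) I_beam();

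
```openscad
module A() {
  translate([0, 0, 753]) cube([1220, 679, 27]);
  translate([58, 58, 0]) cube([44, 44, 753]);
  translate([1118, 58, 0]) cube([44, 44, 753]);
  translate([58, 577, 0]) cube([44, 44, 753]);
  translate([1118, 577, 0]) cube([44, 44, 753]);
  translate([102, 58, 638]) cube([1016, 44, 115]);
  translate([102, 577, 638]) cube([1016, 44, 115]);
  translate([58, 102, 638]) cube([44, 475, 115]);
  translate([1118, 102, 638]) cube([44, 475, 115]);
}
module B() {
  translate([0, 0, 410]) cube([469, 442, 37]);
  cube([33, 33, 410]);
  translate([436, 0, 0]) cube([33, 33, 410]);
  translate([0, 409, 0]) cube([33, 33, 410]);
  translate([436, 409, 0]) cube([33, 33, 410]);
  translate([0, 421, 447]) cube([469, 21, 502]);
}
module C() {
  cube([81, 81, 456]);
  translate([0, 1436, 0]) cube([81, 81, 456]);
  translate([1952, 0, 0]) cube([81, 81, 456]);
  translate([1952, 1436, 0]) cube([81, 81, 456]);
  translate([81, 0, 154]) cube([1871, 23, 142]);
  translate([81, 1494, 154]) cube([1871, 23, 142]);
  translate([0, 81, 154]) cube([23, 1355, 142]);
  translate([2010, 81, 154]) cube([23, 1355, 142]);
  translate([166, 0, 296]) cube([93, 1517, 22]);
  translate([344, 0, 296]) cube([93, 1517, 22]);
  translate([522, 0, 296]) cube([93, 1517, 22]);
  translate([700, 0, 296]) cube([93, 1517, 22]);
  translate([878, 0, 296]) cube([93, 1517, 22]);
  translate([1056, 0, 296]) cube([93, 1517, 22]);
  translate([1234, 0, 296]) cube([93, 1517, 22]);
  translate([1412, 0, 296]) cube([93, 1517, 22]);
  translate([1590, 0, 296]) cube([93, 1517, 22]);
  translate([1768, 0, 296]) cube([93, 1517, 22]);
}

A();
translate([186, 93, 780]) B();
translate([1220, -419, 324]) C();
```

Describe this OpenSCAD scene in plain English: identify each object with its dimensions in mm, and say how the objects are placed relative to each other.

A is a rectangular dining table. The top is 1220×679×27 mm with its upper surface at z = 780 mm. It stands on four 44×44 mm square legs, each inset 58 mm from the nearest pair of top edges, running from the floor to the underside of the top. Four apron rails, 44 mm thick and 115 mm tall, run between adjacent legs with their top edges flush with the underside of the top and their outer faces flush with the legs' outer faces.

B is a chair: 469×442 mm seat, 37 mm thick, top at z = 447 mm, on four 33 mm square corner legs flush with the seat edges. A 21 mm thick backrest slab spans the full seat width, extending 502 mm above the seat top, its back face flush with the seat's +y edge.

C is a bed frame 2033 mm long (x) by 1517 mm wide (y). Four 81×81 mm corner posts, 456 mm tall, at the corners of the footprint. Four rails of 23 mm thickness and 142 mm height run between adjacent posts with their undersides at z = 154 mm, their outer faces flush with the outside of the frame (the two x-running rails run between the posts' inner faces; the two y-running rails run between the posts' inner faces). 10 slats, each 93 mm wide (x) and 22 mm thick, lie across the top of the two x-running rails, running the full 1517 mm width of the frame in y; the slats are evenly spaced along x between the inner faces of the end posts with equal gaps (rounded down to the nearest mm) at the −x end and between each pair — any rounding remainder accumulates at the +x end.

The chair is on top of the table. The bed frame is beside the table with their tops flush at z = 780.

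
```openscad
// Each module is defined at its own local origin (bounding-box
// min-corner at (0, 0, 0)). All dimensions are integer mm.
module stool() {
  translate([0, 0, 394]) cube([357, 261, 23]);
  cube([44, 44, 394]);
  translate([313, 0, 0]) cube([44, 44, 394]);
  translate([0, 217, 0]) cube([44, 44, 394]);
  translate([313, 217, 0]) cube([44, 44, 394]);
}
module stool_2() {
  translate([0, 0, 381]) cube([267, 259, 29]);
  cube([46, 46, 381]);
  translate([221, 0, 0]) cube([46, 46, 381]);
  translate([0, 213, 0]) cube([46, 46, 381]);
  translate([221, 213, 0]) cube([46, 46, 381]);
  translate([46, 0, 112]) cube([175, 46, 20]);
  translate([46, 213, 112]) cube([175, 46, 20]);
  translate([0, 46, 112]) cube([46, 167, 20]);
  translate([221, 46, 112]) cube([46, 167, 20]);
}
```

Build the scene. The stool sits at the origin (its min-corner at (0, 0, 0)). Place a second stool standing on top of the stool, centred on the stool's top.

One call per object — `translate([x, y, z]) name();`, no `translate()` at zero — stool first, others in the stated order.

stool();
translate([45, 1, 417]) stool_2();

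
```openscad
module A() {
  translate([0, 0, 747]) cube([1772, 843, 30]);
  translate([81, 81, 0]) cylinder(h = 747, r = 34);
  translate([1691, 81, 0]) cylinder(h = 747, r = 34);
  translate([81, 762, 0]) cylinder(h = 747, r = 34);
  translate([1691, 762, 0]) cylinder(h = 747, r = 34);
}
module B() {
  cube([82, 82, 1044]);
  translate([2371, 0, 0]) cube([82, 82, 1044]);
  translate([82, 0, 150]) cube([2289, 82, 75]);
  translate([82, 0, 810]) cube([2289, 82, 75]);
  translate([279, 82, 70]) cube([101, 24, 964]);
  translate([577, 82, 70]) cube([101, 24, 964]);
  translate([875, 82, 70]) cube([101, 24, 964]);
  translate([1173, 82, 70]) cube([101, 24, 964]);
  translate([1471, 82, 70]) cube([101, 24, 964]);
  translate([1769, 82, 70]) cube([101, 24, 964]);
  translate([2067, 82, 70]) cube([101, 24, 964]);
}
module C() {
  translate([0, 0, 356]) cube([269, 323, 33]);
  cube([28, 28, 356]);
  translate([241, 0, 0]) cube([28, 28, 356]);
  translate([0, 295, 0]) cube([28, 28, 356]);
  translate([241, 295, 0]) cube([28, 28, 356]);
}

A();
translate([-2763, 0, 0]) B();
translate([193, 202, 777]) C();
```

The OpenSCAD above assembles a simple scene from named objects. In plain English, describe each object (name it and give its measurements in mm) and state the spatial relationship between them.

A is a rectangular dining table. The top is 1772×843×30 mm with its upper surface at z = 777 mm. It stands on four round legs of 68 mm diameter, each leg's bounding box inset 47 mm from the nearest pair of top edges, running from the floor to the underside of the top.

B is a fence section. Two 82×82 mm posts, 1044 mm tall, stand on the floor with a clear span of 2289 mm between their inner faces. Two horizontal rails of 82×75 mm section span the gap between the posts with their undersides at z = 150 mm and z = 810 mm, flush with the posts' −y face. 7 pickets, each 101 mm wide, 24 mm thick and 964 mm tall, are fixed to the +y face of the rails with their bottoms at z = 70 mm, evenly spaced across the span with equal gaps (rounded down to the nearest mm) at the −x end and between each pair — any rounding remainder accumulates at the +x end.

C is a simple wooden stool: a rectangular seat 269 mm (x) by 323 mm (y), 33 mm thick, top face at z = 389 mm, on four square legs, each 28×28 mm in cross-section. The legs rest on z = 0, each flush with a corner of the seat.

The fence section is on the floor beside the table on its −x side. The stool is on top of the table.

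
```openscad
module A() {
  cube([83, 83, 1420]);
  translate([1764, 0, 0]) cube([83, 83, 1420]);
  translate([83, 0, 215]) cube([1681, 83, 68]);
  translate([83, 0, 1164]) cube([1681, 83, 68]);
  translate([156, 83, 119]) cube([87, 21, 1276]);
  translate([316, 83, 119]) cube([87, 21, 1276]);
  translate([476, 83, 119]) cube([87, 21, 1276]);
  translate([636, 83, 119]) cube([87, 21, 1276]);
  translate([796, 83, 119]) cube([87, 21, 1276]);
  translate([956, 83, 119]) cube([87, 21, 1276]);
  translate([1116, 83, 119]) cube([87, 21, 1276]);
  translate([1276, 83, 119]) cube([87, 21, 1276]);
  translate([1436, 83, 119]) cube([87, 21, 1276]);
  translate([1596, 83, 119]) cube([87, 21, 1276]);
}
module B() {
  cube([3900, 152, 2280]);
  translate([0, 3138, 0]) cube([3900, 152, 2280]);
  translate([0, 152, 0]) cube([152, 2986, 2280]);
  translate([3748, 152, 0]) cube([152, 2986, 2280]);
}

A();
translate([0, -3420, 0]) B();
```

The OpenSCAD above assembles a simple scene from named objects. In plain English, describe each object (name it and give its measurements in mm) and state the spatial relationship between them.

A is a fence section. Two 83×83 mm posts, 1420 mm tall, stand on the floor with a clear span of 1681 mm between their inner faces. Two horizontal rails of 83×68 mm section span the gap between the posts with their undersides at z = 215 mm and z = 1164 mm, flush with the posts' −y face. 10 pickets, each 87 mm wide, 21 mm thick and 1276 mm tall, are fixed to the +y face of the rails with their bottoms at z = 119 mm, evenly spaced across the span with equal gaps (rounded down to the nearest mm) at the −x end and between each pair — any rounding remainder accumulates at the +x end.

B is a box-shaped house frame (walls only): outside footprint 3900×3290 mm, wall height 2280 mm, wall thickness 152 mm. The two y-facing walls run the full x-width; the two x-facing walls fit between the inner faces of the y-facing walls.

The house frame is on the floor beside the fence section on its −y side.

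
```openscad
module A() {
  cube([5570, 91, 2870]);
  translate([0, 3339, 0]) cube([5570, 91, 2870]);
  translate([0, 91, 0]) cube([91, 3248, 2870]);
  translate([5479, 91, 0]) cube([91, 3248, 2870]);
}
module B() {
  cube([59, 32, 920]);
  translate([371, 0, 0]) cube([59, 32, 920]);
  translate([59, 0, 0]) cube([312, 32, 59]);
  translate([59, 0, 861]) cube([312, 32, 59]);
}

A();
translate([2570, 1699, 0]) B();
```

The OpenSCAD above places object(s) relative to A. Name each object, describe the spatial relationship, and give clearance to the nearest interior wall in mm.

Clearances: x = 2479, y = 1608; minimum 1608 mm.

A is a house frame. B is a picture frame. The picture frame sits inside the house frame, centred. The clearance to the nearest interior wall is 1608 mm.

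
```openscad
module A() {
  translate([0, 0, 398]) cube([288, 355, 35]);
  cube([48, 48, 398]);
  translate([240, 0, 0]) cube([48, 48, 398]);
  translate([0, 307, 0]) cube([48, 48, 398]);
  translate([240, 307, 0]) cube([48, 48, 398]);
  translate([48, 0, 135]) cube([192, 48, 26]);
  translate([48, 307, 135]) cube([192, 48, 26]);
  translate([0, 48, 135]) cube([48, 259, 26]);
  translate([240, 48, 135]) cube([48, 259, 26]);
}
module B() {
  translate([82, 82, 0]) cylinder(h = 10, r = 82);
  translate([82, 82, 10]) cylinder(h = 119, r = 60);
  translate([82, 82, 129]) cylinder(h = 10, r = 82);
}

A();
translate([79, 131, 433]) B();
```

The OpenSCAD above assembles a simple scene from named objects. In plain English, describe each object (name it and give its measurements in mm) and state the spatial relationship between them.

A is a four-legged stool. The seat is 288×355 mm, 35 mm thick, top at z = 433 mm. It stands on four square legs, each 48×48 mm in cross-section, from z = 0 to the seat underside, each flush with a corner of the seat. Four stretchers, 48 mm wide and 26 mm tall, connect adjacent legs with their undersides at z = 135 mm, each running between the inner faces of the legs it joins and aligned with the legs' outer faces on the other axis.

B is a spool: two coaxial disc flanges of radius 82 mm and thickness 10 mm, joined by a core cylinder of radius 60 mm and height 119 mm. The lower flange rests on z = 0 and the three cylinders share a vertical axis.

The spool is on top of the stool.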